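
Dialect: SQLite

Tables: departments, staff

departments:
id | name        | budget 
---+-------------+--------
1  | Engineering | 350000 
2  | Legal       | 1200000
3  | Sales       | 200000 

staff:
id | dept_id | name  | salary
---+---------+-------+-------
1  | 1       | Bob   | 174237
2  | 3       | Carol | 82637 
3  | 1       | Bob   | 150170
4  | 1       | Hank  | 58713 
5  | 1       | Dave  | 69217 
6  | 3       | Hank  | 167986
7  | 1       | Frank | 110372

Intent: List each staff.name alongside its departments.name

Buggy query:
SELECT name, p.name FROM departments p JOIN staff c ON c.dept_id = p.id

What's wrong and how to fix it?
Bug: 'name' exists in both joined tables, so the database can't tell which one is meant

Fix: Qualify the column with its table alias (c.name)

Corrected query:
SELECT c.name, p.name FROM departments p JOIN staff c ON c.dept_id = p.id

Result:
name  | name       
------+------------
Bob   | Engineering
Carol | Sales      
Bob   | Engineering
Hank  | Engineering
Dave  | Engineering
Hank  | Sales      
Frank | Engineering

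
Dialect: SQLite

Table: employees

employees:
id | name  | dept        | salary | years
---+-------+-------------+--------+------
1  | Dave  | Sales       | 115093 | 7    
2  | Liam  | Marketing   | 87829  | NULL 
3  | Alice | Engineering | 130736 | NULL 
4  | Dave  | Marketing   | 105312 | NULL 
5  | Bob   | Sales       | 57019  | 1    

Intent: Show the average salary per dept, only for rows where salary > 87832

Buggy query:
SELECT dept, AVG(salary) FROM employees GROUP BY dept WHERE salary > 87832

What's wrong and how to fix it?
Bug: WHERE cannot follow GROUP BY

Fix: Place WHERE between FROM and GROUP BY

Corrected query:
SELECT dept, AVG(salary) FROM employees WHERE salary > 87832 GROUP BY dept

Result:
dept        | AVG(salary)
------------+------------
Engineering | 130736     
Marketing   | 105312     
Sales       | 115093     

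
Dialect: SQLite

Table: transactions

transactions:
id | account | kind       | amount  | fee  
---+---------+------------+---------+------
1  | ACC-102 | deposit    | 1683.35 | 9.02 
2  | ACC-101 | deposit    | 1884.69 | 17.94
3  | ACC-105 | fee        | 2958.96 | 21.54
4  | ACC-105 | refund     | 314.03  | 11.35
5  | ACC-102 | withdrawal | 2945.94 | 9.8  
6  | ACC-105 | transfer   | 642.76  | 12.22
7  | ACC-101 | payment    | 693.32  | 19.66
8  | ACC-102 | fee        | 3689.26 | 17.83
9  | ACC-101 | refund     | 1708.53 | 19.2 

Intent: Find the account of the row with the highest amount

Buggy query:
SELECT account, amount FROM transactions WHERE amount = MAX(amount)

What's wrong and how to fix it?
Bug: WHERE is evaluated per row; an aggregate over the whole table isn't defined there

Fix: Use a subquery: WHERE amount = (SELECT MAX(amount) FROM transactions)

Corrected query:
SELECT account, amount FROM transactions WHERE amount = (SELECT MAX(amount) FROM transactions)

Result:
account | amount 
--------+--------
ACC-102 | 3689.26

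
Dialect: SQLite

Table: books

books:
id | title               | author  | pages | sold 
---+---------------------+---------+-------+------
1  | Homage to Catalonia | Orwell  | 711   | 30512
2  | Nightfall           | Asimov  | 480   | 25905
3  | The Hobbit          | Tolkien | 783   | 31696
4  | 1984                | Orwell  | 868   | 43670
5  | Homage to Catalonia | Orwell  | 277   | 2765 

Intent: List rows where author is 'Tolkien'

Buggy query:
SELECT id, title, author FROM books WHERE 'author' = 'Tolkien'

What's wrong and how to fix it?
Bug: 'author' in single quotes is a string literal, not the column; the comparison is literal-vs-literal and never true

Fix: Remove the quotes around the column name (or use double quotes for an identifier)

Corrected query:
SELECT id, title, author FROM books WHERE author = 'Tolkien'

Result:
id | title      | author 
---+------------+--------
3  | The Hobbit | Tolkien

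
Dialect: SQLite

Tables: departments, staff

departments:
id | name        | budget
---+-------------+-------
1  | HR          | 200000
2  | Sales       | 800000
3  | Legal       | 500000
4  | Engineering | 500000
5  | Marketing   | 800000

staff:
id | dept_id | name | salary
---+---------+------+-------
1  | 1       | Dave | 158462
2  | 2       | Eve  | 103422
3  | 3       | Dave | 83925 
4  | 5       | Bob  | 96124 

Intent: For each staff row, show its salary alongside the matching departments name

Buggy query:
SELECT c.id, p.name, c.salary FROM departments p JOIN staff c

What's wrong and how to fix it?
Bug: Missing join condition: each staff row is matched to all departments rows instead of just its own

Fix: Specify the join condition linking the foreign key to the parent id

Corrected query:
SELECT c.id, p.name, c.salary FROM departments p JOIN staff c ON c.dept_id = p.id

Result:
id | name      | salary
---+-----------+-------
1  | HR        | 158462
2  | Sales     | 103422
3  | Legal     | 83925 
4  | Marketing | 96124 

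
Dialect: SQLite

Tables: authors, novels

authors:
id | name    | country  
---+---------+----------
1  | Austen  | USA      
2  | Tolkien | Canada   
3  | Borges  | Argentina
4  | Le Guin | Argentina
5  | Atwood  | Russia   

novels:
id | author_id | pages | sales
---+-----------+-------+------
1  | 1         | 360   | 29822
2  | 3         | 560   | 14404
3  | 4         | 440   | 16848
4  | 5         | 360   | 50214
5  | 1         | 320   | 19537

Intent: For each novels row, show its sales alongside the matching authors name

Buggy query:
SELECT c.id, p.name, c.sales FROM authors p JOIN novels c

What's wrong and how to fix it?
Bug: Missing join condition: each novels row is matched to all authors rows instead of just its own

Fix: Specify the join condition linking the foreign key to the parent id

Corrected query:
SELECT c.id, p.name, c.sales FROM authors p JOIN novels c ON c.author_id = p.id

Result:
id | name    | sales
---+---------+------
1  | Austen  | 29822
2  | Borges  | 14404
3  | Le Guin | 16848
4  | Atwood  | 50214
5  | Austen  | 19537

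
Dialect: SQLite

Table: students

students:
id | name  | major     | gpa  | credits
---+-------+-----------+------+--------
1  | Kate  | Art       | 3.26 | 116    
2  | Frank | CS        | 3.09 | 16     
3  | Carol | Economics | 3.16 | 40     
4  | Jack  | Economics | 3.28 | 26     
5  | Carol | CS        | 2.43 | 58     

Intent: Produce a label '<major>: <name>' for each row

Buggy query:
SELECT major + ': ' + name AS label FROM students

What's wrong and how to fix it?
Bug: '+' is numeric addition; on text columns SQLite converts them to 0 instead of concatenating

Fix: Replace + with || to concatenate text

Corrected query:
SELECT major || ': ' || name AS label FROM students

Result:
label           
----------------
Art: Kate       
CS: Frank       
Economics: Carol
Economics: Jack 
CS: Carol       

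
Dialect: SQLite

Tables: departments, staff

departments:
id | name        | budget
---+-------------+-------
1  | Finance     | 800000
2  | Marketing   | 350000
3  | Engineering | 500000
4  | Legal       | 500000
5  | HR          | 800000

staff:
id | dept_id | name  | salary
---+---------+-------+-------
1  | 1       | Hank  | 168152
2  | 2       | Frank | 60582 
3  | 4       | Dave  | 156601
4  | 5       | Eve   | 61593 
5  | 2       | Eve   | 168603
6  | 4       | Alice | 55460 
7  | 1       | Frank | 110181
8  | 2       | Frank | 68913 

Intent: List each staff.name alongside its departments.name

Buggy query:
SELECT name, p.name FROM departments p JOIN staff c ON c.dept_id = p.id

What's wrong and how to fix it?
Bug: Both tables have a 'name' column; the unqualified reference is ambiguous

Fix: Prefix ambiguous columns with the table alias

Corrected query:
SELECT c.name, p.name FROM departments p JOIN staff c ON c.dept_id = p.id

Result:
name  | name     
------+----------
Hank  | Finance  
Frank | Marketing
Dave  | Legal    
Eve   | HR       
Eve   | Marketing
Alice | Legal    
Frank | Finance  
Frank | Marketing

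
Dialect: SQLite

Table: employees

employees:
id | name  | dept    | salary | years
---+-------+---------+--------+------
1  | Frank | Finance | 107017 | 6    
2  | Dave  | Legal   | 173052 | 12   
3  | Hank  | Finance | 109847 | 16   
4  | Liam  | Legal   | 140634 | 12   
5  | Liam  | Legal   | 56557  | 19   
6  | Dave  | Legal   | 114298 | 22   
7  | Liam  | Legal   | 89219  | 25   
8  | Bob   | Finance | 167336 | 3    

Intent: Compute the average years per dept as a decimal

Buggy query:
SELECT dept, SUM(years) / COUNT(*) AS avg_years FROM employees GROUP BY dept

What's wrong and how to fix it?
Bug: SUM(years) and COUNT(*) are both integers; the division truncates the fractional part

Fix: Multiply by 1.0 (or CAST to REAL) to force floating-point division

Corrected query:
SELECT dept, SUM(years) * 1.0 / COUNT(*) AS avg_years FROM employees GROUP BY dept

Result:
dept    | avg_years
--------+----------
Finance | 8.333333 
Legal   | 18       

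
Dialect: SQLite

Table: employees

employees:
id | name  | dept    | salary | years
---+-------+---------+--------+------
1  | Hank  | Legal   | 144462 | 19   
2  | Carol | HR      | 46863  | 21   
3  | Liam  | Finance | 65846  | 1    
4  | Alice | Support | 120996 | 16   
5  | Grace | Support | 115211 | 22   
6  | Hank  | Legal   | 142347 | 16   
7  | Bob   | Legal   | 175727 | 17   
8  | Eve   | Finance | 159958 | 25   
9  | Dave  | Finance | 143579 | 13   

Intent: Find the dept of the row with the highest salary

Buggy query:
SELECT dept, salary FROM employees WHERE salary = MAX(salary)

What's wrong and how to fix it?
Bug: WHERE is evaluated per row; an aggregate over the whole table isn't defined there

Fix: Wrap MAX in a scalar subquery so WHERE compares against a single value

Corrected query:
SELECT dept, salary FROM employees WHERE salary = (SELECT MAX(salary) FROM employees)

Result:
dept  | salary
------+-------
Legal | 175727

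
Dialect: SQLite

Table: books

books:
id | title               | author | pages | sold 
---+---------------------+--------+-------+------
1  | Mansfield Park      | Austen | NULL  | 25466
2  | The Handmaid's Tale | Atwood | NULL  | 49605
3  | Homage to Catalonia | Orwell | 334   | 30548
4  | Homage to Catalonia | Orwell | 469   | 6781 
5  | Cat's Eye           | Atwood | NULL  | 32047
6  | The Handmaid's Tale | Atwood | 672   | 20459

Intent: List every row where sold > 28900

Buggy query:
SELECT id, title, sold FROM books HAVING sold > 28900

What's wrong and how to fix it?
Bug: HAVING filters the output of aggregation, but this query has no GROUP BY and no aggregate functions, so SQLite rejects it (HAVING clause on a non-aggregate query); the condition here is per row

Fix: Replace HAVING with WHERE since the condition applies to individual rows

Corrected query:
SELECT id, title, sold FROM books WHERE sold > 28900

Result:
id | title               | sold 
---+---------------------+------
2  | The Handmaid's Tale | 49605
3  | Homage to Catalonia | 30548
5  | Cat's Eye           | 32047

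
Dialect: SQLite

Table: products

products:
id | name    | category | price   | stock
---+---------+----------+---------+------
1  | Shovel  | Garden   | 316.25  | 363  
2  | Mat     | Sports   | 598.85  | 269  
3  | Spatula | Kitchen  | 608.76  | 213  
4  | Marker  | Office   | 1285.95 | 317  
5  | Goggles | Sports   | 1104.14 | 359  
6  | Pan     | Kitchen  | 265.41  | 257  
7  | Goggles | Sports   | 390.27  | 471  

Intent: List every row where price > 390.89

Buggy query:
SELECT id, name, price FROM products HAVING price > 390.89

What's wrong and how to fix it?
Bug: HAVING filters the output of aggregation, but this query has no GROUP BY and no aggregate functions, so SQLite rejects it (HAVING clause on a non-aggregate query); the condition here is per row

Fix: Use WHERE for row-level filtering

Corrected query:
SELECT id, name, price FROM products WHERE price > 390.89

Result:
id | name    | price  
---+---------+--------
2  | Mat     | 598.85 
3  | Spatula | 608.76 
4  | Marker  | 1285.95
5  | Goggles | 1104.14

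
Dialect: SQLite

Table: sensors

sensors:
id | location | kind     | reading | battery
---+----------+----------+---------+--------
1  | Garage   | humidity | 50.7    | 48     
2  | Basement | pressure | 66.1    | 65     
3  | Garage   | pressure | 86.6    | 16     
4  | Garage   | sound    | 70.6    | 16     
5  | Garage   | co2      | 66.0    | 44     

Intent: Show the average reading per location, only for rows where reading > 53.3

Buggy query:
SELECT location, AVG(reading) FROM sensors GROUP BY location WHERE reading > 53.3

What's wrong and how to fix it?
Bug: WHERE cannot follow GROUP BY

Fix: Move the WHERE clause before GROUP BY

Corrected query:
SELECT location, AVG(reading) FROM sensors WHERE reading > 53.3 GROUP BY location

Result:
location | AVG(reading)
---------+-------------
Basement | 66.1        
Garage   | 74.4        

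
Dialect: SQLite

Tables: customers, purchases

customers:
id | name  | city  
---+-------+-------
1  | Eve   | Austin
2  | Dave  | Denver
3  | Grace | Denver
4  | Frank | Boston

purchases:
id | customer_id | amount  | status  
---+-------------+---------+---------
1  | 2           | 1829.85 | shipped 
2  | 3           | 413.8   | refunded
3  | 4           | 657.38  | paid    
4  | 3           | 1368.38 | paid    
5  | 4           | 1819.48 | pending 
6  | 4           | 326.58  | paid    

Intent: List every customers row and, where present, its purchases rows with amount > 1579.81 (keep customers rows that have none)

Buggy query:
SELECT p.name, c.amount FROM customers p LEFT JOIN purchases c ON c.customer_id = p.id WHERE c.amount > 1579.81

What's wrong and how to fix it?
Bug: Filtering c.amount in WHERE discards the NULL rows produced by LEFT JOIN, turning it into an inner join

Fix: Put 'c.amount > 1579.81' in the JOIN's ON clause instead of WHERE

Corrected query:
SELECT p.name, c.amount FROM customers p LEFT JOIN purchases c ON c.customer_id = p.id AND c.amount > 1579.81

Result:
name  | amount 
------+--------
Eve   | NULL   
Dave  | 1829.85
Grace | NULL   
Frank | 1819.48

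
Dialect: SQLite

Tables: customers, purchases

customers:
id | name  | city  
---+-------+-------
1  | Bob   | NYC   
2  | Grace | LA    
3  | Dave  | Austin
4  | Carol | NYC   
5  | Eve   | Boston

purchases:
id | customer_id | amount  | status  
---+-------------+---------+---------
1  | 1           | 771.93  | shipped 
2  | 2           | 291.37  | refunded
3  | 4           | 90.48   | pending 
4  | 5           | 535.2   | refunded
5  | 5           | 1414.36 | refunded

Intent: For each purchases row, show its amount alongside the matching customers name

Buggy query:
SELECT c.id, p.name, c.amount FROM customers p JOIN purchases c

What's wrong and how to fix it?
Bug: JOIN with no ON clause produces a cartesian product; every purchases row pairs with every customers row

Fix: Add ON c.customer_id = p.id to the JOIN

Corrected query:
SELECT c.id, p.name, c.amount FROM customers p JOIN purchases c ON c.customer_id = p.id

Result:
id | name  | amount 
---+-------+--------
1  | Bob   | 771.93 
2  | Grace | 291.37 
3  | Carol | 90.48  
4  | Eve   | 535.2  
5  | Eve   | 1414.36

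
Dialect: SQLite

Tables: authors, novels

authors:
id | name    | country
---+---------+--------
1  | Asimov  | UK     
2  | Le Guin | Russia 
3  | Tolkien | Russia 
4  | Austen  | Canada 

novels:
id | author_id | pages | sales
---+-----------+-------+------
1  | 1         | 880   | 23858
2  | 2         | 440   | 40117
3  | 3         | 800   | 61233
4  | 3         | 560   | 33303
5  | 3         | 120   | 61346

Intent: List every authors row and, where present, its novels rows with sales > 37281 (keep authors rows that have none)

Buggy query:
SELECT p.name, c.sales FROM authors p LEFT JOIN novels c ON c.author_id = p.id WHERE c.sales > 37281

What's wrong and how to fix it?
Bug: A WHERE condition on the right-hand table after LEFT JOIN drops unmatched parents

Fix: Put 'c.sales > 37281' in the JOIN's ON clause instead of WHERE

Corrected query:
SELECT p.name, c.sales FROM authors p LEFT JOIN novels c ON c.author_id = p.id AND c.sales > 37281

Result:
name    | sales
--------+------
Asimov  | NULL 
Le Guin | 40117
Tolkien | 61233
Tolkien | 61346
Austen  | NULL 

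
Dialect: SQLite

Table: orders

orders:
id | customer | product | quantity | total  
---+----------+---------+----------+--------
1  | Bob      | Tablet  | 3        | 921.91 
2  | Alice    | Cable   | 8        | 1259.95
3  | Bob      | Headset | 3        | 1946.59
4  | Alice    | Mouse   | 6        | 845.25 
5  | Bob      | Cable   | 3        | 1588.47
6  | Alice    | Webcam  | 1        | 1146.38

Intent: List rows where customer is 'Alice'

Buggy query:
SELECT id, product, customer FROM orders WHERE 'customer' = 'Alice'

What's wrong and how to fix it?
Bug: 'customer' in single quotes is a string literal, not the column; the comparison is literal-vs-literal and never true

Fix: Reference the column as customer without single quotes

Corrected query:
SELECT id, product, customer FROM orders WHERE customer = 'Alice'

Result:
id | product | customer
---+---------+---------
2  | Cable   | Alice   
4  | Mouse   | Alice   
6  | Webcam  | Alice   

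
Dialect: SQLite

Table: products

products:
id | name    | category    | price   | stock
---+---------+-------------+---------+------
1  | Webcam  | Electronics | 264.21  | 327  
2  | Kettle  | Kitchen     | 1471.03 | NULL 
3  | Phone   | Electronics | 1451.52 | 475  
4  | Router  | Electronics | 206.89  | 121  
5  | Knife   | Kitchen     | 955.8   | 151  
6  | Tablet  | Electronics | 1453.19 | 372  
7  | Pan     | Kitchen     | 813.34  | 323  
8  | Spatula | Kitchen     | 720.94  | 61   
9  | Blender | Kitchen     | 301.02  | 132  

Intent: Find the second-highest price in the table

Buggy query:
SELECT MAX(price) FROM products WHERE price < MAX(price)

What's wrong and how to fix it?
Bug: MAX(price) on the right of the comparison is an aggregate-in-WHERE error

Fix: Compute the overall MAX in a subquery, then take MAX of rows below it

Corrected query:
SELECT MAX(price) FROM products WHERE price < (SELECT MAX(price) FROM products)

Result:
MAX(price)
----------
1453.19   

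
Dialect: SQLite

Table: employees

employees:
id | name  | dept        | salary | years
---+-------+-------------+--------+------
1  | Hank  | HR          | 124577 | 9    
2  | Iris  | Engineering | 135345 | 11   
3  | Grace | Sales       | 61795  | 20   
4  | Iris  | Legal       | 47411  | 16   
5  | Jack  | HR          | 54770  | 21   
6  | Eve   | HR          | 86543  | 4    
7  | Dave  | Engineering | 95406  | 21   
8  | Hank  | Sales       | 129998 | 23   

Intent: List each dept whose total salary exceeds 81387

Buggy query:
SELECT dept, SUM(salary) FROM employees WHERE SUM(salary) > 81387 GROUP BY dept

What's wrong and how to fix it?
Bug: WHERE runs before GROUP BY, so aggregates aren't available there

Fix: Use HAVING (which filters groups after aggregation) instead of WHERE

Corrected query:
SELECT dept, SUM(salary) FROM employees GROUP BY dept HAVING SUM(salary) > 81387

Result:
dept        | SUM(salary)
------------+------------
Engineering | 230751     
HR          | 265890     
Sales       | 191793     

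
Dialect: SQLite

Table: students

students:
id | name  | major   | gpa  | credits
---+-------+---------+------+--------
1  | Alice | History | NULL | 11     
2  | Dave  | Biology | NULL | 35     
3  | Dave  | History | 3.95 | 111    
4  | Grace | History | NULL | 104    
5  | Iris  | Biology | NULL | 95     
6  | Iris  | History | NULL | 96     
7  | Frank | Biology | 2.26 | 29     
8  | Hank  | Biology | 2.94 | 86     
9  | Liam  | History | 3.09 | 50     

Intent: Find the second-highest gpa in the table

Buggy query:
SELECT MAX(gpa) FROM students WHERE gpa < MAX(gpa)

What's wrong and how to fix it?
Bug: MAX(gpa) on the right of the comparison is an aggregate-in-WHERE error

Fix: Compute the overall MAX in a subquery, then take MAX of rows below it

Corrected query:
SELECT MAX(gpa) FROM students WHERE gpa < (SELECT MAX(gpa) FROM students)

Result:
MAX(gpa)
--------
3.09    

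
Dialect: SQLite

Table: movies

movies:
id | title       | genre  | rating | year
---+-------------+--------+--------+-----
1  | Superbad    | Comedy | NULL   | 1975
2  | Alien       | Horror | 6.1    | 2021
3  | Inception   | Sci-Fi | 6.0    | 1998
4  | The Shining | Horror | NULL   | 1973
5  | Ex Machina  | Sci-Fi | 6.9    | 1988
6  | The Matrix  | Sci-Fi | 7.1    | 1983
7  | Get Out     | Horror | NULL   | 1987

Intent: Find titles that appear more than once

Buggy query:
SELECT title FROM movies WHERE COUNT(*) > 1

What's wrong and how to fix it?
Bug: WHERE can't reference COUNT(*); aggregates are computed after WHERE

Fix: Group first, then use HAVING for the count condition

Corrected query:
SELECT title FROM movies GROUP BY title HAVING COUNT(*) > 1

Result:
(no rows)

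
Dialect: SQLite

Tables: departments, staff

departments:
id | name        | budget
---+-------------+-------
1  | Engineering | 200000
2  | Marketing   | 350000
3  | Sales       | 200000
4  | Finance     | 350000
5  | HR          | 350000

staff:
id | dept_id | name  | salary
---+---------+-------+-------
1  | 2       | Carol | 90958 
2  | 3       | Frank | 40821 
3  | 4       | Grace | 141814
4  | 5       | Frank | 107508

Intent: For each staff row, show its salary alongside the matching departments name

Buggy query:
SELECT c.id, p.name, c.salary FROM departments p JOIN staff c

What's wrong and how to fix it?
Bug: JOIN with no ON clause produces a cartesian product; every staff row pairs with every departments row

Fix: Add ON c.dept_id = p.id to the JOIN

Corrected query:
SELECT c.id, p.name, c.salary FROM departments p JOIN staff c ON c.dept_id = p.id

Result:
id | name      | salary
---+-----------+-------
1  | Marketing | 90958 
2  | Sales     | 40821 
3  | Finance   | 141814
4  | HR        | 107508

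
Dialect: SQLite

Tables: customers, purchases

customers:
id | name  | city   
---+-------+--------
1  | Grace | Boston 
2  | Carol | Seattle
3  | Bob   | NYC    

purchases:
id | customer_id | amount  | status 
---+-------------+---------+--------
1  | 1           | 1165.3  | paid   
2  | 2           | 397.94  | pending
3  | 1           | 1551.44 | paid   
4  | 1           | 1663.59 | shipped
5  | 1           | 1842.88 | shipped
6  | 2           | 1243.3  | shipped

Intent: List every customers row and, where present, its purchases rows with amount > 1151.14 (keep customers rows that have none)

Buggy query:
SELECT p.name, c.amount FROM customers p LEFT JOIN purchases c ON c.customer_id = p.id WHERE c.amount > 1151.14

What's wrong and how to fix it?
Bug: A WHERE condition on the right-hand table after LEFT JOIN drops unmatched parents

Fix: Move the right-table condition into the ON clause so unmatched parents are kept

Corrected query:
SELECT p.name, c.amount FROM customers p LEFT JOIN purchases c ON c.customer_id = p.id AND c.amount > 1151.14

Result:
name  | amount 
------+--------
Grace | 1165.3 
Grace | 1551.44
Grace | 1663.59
Grace | 1842.88
Carol | 1243.3 
Bob   | NULL   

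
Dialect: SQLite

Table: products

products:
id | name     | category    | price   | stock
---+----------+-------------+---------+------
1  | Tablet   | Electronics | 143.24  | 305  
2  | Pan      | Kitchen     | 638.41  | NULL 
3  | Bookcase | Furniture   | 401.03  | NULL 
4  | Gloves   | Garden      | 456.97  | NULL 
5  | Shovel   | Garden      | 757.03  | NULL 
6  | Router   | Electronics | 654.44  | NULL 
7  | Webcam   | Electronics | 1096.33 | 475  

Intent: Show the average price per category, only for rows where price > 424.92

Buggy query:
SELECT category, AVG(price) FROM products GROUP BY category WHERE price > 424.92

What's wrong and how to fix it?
Bug: WHERE cannot follow GROUP BY

Fix: Move the WHERE clause before GROUP BY

Corrected query:
SELECT category, AVG(price) FROM products WHERE price > 424.92 GROUP BY category

Result:
category    | AVG(price)
------------+-----------
Electronics | 875.385   
Garden      | 607       
Kitchen     | 638.41    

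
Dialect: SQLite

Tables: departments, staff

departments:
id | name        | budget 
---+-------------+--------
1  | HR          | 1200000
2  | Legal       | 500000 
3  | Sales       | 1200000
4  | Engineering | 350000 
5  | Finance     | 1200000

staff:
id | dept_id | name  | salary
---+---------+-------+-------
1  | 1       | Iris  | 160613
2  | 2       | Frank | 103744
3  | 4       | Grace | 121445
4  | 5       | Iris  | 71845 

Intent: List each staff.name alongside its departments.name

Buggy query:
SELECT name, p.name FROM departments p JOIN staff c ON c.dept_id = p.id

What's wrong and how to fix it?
Bug: 'name' exists in both joined tables, so the database can't tell which one is meant

Fix: Qualify the column with its table alias (c.name)

Corrected query:
SELECT c.name, p.name FROM departments p JOIN staff c ON c.dept_id = p.id

Result:
name  | name       
------+------------
Iris  | HR         
Frank | Legal      
Grace | Engineering
Iris  | Finance    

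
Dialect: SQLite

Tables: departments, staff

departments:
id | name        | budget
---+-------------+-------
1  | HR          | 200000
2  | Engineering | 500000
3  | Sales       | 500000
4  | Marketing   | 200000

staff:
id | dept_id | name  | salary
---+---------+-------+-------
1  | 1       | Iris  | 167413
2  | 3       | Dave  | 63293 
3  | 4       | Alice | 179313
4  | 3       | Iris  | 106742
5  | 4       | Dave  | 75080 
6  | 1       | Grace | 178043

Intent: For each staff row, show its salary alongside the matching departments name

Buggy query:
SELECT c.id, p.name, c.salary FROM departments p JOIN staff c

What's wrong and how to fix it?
Bug: Missing join condition: each staff row is matched to all departments rows instead of just its own

Fix: Add ON c.dept_id = p.id to the JOIN

Corrected query:
SELECT c.id, p.name, c.salary FROM departments p JOIN staff c ON c.dept_id = p.id

Result:
id | name      | salary
---+-----------+-------
1  | HR        | 167413
2  | Sales     | 63293 
3  | Marketing | 179313
4  | Sales     | 106742
5  | Marketing | 75080 
6  | HR        | 178043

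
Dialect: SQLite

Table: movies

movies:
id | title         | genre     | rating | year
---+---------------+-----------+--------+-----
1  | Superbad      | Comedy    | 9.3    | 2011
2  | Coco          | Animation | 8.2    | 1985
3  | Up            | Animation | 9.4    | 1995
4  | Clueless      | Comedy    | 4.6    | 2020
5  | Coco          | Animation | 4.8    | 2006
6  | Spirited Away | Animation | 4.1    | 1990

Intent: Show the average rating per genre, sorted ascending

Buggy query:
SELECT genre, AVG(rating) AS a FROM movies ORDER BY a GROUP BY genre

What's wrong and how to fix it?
Bug: ORDER BY appears before GROUP BY; SQL clause order requires GROUP BY first

Fix: Reorder: SELECT … FROM … GROUP BY … ORDER BY …

Corrected query:
SELECT genre, AVG(rating) AS a FROM movies GROUP BY genre ORDER BY a

Result:
genre     | a    
----------+------
Animation | 6.625
Comedy    | 6.95 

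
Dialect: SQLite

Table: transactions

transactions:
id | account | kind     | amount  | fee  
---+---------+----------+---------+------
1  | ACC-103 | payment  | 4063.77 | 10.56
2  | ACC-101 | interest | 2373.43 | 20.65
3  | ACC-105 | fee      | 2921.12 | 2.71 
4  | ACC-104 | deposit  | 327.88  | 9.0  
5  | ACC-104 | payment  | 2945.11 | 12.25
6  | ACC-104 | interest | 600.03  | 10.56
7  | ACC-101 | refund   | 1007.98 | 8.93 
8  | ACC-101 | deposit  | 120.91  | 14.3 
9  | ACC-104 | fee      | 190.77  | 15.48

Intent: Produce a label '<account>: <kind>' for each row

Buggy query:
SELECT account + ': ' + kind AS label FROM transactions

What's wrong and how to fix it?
Bug: SQLite uses || for string concatenation; + coerces text to numbers (yielding 0)

Fix: Use the || operator for string concatenation

Corrected query:
SELECT account || ': ' || kind AS label FROM transactions

Result:
label            
-----------------
ACC-103: payment 
ACC-101: interest
ACC-105: fee     
ACC-104: deposit 
ACC-104: payment 
ACC-104: interest
ACC-101: refund  
ACC-101: deposit 
ACC-104: fee     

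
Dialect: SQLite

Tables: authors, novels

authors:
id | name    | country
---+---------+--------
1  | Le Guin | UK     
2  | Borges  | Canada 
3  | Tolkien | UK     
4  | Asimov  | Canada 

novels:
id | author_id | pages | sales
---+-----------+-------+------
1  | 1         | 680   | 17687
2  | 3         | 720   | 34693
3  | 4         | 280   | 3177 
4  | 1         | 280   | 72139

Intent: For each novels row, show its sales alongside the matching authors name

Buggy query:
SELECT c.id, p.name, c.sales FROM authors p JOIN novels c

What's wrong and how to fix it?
Bug: Missing join condition: each novels row is matched to all authors rows instead of just its own

Fix: Add ON c.author_id = p.id to the JOIN

Corrected query:
SELECT c.id, p.name, c.sales FROM authors p JOIN novels c ON c.author_id = p.id

Result:
id | name    | sales
---+---------+------
1  | Le Guin | 17687
2  | Tolkien | 34693
3  | Asimov  | 3177 
4  | Le Guin | 72139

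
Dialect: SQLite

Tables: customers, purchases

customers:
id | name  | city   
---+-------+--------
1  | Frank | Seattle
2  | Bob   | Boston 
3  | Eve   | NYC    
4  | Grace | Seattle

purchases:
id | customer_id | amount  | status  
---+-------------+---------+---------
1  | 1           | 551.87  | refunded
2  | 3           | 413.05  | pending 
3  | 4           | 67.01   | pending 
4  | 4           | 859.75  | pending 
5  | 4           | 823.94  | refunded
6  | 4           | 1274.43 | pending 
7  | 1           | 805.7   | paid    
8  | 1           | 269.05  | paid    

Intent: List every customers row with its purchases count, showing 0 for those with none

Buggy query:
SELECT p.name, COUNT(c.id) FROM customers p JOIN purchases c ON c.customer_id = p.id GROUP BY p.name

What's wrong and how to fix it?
Bug: INNER JOIN drops customers rows that have no matching purchases rows

Fix: Use LEFT JOIN so parents without children still appear (COUNT(c.id) gives 0)

Corrected query:
SELECT p.name, COUNT(c.id) FROM customers p LEFT JOIN purchases c ON c.customer_id = p.id GROUP BY p.name

Result:
name  | COUNT(c.id)
------+------------
Bob   | 0          
Eve   | 1          
Frank | 3          
Grace | 4          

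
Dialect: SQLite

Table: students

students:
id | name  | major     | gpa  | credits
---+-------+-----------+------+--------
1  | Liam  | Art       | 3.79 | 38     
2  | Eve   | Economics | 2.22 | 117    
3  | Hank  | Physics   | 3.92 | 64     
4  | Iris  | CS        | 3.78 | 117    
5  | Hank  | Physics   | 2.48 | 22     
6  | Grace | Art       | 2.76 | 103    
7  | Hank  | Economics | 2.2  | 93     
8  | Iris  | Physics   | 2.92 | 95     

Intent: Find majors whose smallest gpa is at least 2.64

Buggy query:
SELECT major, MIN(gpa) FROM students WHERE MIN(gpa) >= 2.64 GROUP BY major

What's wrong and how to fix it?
Bug: MIN() in WHERE is a misuse of aggregate

Fix: Replace WHERE with HAVING after the GROUP BY

Corrected query:
SELECT major, MIN(gpa) FROM students GROUP BY major HAVING MIN(gpa) >= 2.64

Result:
major | MIN(gpa)
------+---------
Art   | 2.76    
CS    | 3.78    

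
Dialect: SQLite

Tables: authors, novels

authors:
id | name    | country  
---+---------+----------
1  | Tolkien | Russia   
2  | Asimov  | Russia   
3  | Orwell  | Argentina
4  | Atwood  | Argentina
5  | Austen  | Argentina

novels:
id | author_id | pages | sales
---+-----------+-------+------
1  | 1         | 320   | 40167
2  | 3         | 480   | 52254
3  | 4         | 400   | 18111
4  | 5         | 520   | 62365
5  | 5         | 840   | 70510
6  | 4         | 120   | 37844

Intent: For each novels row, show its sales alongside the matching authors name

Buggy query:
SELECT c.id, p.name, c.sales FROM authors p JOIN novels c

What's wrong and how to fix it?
Bug: Missing join condition: each novels row is matched to all authors rows instead of just its own

Fix: Add ON c.author_id = p.id to the JOIN

Corrected query:
SELECT c.id, p.name, c.sales FROM authors p JOIN novels c ON c.author_id = p.id

Result:
id | name    | sales
---+---------+------
1  | Tolkien | 40167
2  | Orwell  | 52254
3  | Atwood  | 18111
4  | Austen  | 62365
5  | Austen  | 70510
6  | Atwood  | 37844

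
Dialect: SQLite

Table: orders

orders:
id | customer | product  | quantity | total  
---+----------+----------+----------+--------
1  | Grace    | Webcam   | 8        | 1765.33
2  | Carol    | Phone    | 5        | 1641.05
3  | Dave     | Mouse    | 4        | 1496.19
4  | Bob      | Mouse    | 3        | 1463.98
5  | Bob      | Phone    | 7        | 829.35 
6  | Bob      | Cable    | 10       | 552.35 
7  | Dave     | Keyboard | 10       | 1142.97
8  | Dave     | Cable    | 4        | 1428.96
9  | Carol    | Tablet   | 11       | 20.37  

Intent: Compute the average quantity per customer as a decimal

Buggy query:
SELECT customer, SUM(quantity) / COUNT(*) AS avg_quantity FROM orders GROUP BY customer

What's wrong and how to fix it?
Bug: Both operands are integers, so '/' performs integer division and truncates

Fix: Multiply by 1.0 (or CAST to REAL) to force floating-point division

Corrected query:
SELECT customer, SUM(quantity) * 1.0 / COUNT(*) AS avg_quantity FROM orders GROUP BY customer

Result:
customer | avg_quantity
---------+-------------
Bob      | 6.666667    
Carol    | 8           
Dave     | 6           
Grace    | 8           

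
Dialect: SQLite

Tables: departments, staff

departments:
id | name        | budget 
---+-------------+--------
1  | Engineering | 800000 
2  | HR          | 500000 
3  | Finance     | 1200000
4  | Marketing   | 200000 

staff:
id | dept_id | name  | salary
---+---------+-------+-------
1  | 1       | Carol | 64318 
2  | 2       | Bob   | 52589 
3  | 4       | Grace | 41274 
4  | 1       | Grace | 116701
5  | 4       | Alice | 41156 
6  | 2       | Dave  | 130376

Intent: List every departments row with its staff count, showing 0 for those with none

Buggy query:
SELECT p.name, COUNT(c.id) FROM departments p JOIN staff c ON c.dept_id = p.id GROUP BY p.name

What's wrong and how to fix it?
Bug: An inner join excludes parents with zero children

Fix: Switch to LEFT JOIN to retain unmatched parent rows

Corrected query:
SELECT p.name, COUNT(c.id) FROM departments p LEFT JOIN staff c ON c.dept_id = p.id GROUP BY p.name

Result:
name        | COUNT(c.id)
------------+------------
Engineering | 2          
Finance     | 0          
HR          | 2          
Marketing   | 2          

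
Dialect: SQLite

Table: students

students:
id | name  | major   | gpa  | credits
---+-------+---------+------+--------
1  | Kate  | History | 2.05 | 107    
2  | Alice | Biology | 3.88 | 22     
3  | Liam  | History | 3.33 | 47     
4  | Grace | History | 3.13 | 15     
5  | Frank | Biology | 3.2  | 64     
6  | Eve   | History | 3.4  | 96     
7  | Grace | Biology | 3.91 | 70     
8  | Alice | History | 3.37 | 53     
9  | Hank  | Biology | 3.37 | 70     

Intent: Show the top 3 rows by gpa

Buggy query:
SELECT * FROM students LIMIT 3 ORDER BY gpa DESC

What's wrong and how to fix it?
Bug: LIMIT must come after ORDER BY

Fix: Swap the clauses: ORDER BY first, then LIMIT

Corrected query:
SELECT * FROM students ORDER BY gpa DESC LIMIT 3

Result:
id | name  | major   | gpa  | credits
---+-------+---------+------+--------
7  | Grace | Biology | 3.91 | 70     
2  | Alice | Biology | 3.88 | 22     
6  | Eve   | History | 3.4  | 96     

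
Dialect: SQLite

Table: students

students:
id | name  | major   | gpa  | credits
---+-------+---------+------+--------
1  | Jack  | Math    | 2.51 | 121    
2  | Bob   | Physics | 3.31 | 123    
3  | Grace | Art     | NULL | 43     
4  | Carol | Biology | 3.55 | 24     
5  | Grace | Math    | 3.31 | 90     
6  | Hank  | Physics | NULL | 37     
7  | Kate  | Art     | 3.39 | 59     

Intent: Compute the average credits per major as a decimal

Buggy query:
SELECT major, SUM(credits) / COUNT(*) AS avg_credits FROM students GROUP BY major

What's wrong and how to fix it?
Bug: SUM(credits) and COUNT(*) are both integers; the division truncates the fractional part

Fix: Cast one side to REAL so the division keeps the fractional part

Corrected query:
SELECT major, SUM(credits) * 1.0 / COUNT(*) AS avg_credits FROM students GROUP BY major

Result:
major   | avg_credits
--------+------------
Art     | 51         
Biology | 24         
Math    | 105.5      
Physics | 80         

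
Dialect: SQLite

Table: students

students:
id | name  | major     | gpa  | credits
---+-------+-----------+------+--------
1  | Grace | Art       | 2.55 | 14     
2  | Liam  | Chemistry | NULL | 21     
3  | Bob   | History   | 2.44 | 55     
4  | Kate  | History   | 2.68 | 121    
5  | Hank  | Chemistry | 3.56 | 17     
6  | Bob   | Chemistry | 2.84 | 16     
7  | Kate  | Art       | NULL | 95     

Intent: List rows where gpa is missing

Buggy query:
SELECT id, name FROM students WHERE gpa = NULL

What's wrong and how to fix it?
Bug: Comparing to NULL with '=' never matches; NULL = NULL is unknown, not true

Fix: Use IS NULL to test for NULL

Corrected query:
SELECT id, name FROM students WHERE gpa IS NULL

Result:
id | name
---+-----
2  | Liam
7  | Kate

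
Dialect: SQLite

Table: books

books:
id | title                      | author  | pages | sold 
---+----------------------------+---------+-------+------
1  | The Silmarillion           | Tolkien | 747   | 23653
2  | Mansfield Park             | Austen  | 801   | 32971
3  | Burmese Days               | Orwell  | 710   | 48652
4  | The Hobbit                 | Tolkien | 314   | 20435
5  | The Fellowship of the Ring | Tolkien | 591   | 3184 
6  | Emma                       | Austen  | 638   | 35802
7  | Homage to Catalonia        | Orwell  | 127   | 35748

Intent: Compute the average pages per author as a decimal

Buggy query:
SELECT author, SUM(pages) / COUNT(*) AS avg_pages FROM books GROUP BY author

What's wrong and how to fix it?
Bug: SUM(pages) and COUNT(*) are both integers; the division truncates the fractional part

Fix: Cast one side to REAL so the division keeps the fractional part

Corrected query:
SELECT author, SUM(pages) * 1.0 / COUNT(*) AS avg_pages FROM books GROUP BY author

Result:
author  | avg_pages 
--------+-----------
Austen  | 719.5     
Orwell  | 418.5     
Tolkien | 550.666667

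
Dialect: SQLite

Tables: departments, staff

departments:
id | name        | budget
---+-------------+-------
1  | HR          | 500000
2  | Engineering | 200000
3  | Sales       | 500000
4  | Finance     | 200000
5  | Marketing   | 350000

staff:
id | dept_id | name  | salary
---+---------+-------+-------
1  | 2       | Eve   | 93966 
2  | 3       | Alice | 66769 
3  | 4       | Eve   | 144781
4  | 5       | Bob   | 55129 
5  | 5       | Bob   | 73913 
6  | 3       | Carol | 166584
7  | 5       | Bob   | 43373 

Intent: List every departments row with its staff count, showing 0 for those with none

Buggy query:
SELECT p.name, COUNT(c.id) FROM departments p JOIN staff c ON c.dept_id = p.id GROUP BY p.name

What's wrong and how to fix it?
Bug: INNER JOIN drops departments rows that have no matching staff rows

Fix: Switch to LEFT JOIN to retain unmatched parent rows

Corrected query:
SELECT p.name, COUNT(c.id) FROM departments p LEFT JOIN staff c ON c.dept_id = p.id GROUP BY p.name

Result:
name        | COUNT(c.id)
------------+------------
Engineering | 1          
Finance     | 1          
HR          | 0          
Marketing   | 3          
Sales       | 2          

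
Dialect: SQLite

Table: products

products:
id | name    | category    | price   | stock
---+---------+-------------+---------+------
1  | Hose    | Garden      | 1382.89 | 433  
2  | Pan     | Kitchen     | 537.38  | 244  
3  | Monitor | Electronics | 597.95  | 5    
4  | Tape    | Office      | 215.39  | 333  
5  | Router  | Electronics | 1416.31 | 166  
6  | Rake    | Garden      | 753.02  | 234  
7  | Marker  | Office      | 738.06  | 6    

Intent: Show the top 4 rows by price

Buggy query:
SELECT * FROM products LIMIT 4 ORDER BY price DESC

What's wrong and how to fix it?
Bug: LIMIT must come after ORDER BY

Fix: Sort with ORDER BY, then apply LIMIT

Corrected query:
SELECT * FROM products ORDER BY price DESC LIMIT 4

Result:
id | name   | category    | price   | stock
---+--------+-------------+---------+------
5  | Router | Electronics | 1416.31 | 166  
1  | Hose   | Garden      | 1382.89 | 433  
6  | Rake   | Garden      | 753.02  | 234  
7  | Marker | Office      | 738.06  | 6    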